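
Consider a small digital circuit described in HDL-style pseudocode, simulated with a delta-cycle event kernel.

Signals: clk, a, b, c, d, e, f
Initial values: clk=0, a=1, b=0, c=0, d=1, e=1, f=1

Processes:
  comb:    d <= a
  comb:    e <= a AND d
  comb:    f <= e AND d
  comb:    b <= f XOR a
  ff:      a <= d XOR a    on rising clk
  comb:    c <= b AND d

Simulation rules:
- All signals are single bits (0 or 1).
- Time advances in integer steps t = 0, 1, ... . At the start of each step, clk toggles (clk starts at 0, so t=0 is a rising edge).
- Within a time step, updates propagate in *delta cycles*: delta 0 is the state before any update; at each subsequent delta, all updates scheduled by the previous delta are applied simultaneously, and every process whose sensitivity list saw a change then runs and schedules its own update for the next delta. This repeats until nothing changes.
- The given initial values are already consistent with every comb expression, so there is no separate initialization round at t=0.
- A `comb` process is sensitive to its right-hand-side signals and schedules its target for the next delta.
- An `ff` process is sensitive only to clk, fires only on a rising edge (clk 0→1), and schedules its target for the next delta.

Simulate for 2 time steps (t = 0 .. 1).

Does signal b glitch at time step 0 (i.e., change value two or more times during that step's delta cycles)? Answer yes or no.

[bits: d,f,clk,c,a,b,e]
t=0: Δ0=1100101 Δ1=1110101 Δ2=1110001 Δ3=0110010 Δ4=0010010 Δ5=0010000 | 5Δ
t=1: Δ0=0010000 Δ1=0000000 | 1Δ

yes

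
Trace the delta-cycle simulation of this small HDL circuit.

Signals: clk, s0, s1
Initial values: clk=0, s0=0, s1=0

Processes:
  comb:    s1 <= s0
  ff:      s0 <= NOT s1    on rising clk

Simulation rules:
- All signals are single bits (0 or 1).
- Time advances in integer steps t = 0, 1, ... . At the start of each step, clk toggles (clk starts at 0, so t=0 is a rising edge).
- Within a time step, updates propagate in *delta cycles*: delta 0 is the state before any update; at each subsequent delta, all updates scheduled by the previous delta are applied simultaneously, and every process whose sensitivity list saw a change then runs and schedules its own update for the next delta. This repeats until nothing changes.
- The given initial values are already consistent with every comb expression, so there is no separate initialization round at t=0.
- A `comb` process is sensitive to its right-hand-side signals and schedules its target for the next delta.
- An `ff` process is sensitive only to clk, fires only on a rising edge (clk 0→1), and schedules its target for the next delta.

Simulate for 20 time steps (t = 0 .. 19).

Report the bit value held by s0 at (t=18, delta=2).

0

[bits: s1,clk,s0]
t=0: Δ0=000 Δ1=010 Δ2=011 Δ3=111 | 3Δ
t=1: Δ0=111 Δ1=101 | 1Δ
t=2: Δ0=101 Δ1=111 Δ2=110 Δ3=010 | 3Δ
t=3: Δ0=010 Δ1=000 | 1Δ
t=4: Δ0=000 Δ1=010 Δ2=011 Δ3=111 | 3Δ
t=5: Δ0=111 Δ1=101 | 1Δ
t=6: Δ0=101 Δ1=111 Δ2=110 Δ3=010 | 3Δ
t=7: Δ0=010 Δ1=000 | 1Δ
t=8: Δ0=000 Δ1=010 Δ2=011 Δ3=111 | 3Δ
t=9: Δ0=111 Δ1=101 | 1Δ
t=10: Δ0=101 Δ1=111 Δ2=110 Δ3=010 | 3Δ
t=11: Δ0=010 Δ1=000 | 1Δ
t=12: Δ0=000 Δ1=010 Δ2=011 Δ3=111 | 3Δ
t=13: Δ0=111 Δ1=101 | 1Δ
t=14: Δ0=101 Δ1=111 Δ2=110 Δ3=010 | 3Δ
t=15: Δ0=010 Δ1=000 | 1Δ
t=16: Δ0=000 Δ1=010 Δ2=011 Δ3=111 | 3Δ
t=17: Δ0=111 Δ1=101 | 1Δ
t=18: Δ0=101 Δ1=111 Δ2=110 Δ3=010 | 3Δ
t=19: Δ0=010 Δ1=000 | 1Δ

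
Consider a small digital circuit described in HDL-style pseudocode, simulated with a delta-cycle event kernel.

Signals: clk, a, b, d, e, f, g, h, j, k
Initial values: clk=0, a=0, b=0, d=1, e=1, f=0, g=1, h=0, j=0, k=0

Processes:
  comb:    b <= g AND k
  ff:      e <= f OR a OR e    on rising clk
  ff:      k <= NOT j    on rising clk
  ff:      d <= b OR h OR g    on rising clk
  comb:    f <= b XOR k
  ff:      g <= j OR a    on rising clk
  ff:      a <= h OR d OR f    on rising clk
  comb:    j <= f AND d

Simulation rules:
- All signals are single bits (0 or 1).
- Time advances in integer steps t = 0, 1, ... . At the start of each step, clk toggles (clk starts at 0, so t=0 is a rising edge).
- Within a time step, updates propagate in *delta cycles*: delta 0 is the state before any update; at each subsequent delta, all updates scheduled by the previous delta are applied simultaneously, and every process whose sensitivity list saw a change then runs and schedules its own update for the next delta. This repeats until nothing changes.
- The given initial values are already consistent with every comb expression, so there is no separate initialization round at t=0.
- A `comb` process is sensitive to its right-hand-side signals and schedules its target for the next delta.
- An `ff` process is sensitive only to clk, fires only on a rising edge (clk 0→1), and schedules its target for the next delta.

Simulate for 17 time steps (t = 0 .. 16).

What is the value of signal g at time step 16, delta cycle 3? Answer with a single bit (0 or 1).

1

t0.Δ0 e=1 b=0 h=0 g=1 k=0 clk=0 a=0 d=1 f=0 j=0
t0.Δ1 e=1 b=0 h=0 g=1 k=0 clk=1 a=0 d=1 f=0 j=0
t0.Δ2 e=1 b=0 h=0 g=0 k=1 clk=1 a=1 d=1 f=0 j=0
t0.Δ3 e=1 b=0 h=0 g=0 k=1 clk=1 a=1 d=1 f=1 j=0
t0.Δ4 e=1 b=0 h=0 g=0 k=1 clk=1 a=1 d=1 f=1 j=1
t1.Δ0 e=1 b=0 h=0 g=0 k=1 clk=1 a=1 d=1 f=1 j=1
t1.Δ1 e=1 b=0 h=0 g=0 k=1 clk=0 a=1 d=1 f=1 j=1
t2.Δ0 e=1 b=0 h=0 g=0 k=1 clk=0 a=1 d=1 f=1 j=1
t2.Δ1 e=1 b=0 h=0 g=0 k=1 clk=1 a=1 d=1 f=1 j=1
t2.Δ2 e=1 b=0 h=0 g=1 k=0 clk=1 a=1 d=0 f=1 j=1
t2.Δ3 e=1 b=0 h=0 g=1 k=0 clk=1 a=1 d=0 f=0 j=0
t3.Δ0 e=1 b=0 h=0 g=1 k=0 clk=1 a=1 d=0 f=0 j=0
t3.Δ1 e=1 b=0 h=0 g=1 k=0 clk=0 a=1 d=0 f=0 j=0
t4.Δ0 e=1 b=0 h=0 g=1 k=0 clk=0 a=1 d=0 f=0 j=0
t4.Δ1 e=1 b=0 h=0 g=1 k=0 clk=1 a=1 d=0 f=0 j=0
t4.Δ2 e=1 b=0 h=0 g=1 k=1 clk=1 a=0 d=1 f=0 j=0
t4.Δ3 e=1 b=1 h=0 g=1 k=1 clk=1 a=0 d=1 f=1 j=0
t4.Δ4 e=1 b=1 h=0 g=1 k=1 clk=1 a=0 d=1 f=0 j=1
t4.Δ5 e=1 b=1 h=0 g=1 k=1 clk=1 a=0 d=1 f=0 j=0
t5.Δ0 e=1 b=1 h=0 g=1 k=1 clk=1 a=0 d=1 f=0 j=0
t5.Δ1 e=1 b=1 h=0 g=1 k=1 clk=0 a=0 d=1 f=0 j=0
t6.Δ0 e=1 b=1 h=0 g=1 k=1 clk=0 a=0 d=1 f=0 j=0
t6.Δ1 e=1 b=1 h=0 g=1 k=1 clk=1 a=0 d=1 f=0 j=0
t6.Δ2 e=1 b=1 h=0 g=0 k=1 clk=1 a=1 d=1 f=0 j=0
t6.Δ3 e=1 b=0 h=0 g=0 k=1 clk=1 a=1 d=1 f=0 j=0
t6.Δ4 e=1 b=0 h=0 g=0 k=1 clk=1 a=1 d=1 f=1 j=0
t6.Δ5 e=1 b=0 h=0 g=0 k=1 clk=1 a=1 d=1 f=1 j=1
t7.Δ0 e=1 b=0 h=0 g=0 k=1 clk=1 a=1 d=1 f=1 j=1
t7.Δ1 e=1 b=0 h=0 g=0 k=1 clk=0 a=1 d=1 f=1 j=1
t8.Δ0 e=1 b=0 h=0 g=0 k=1 clk=0 a=1 d=1 f=1 j=1
t8.Δ1 e=1 b=0 h=0 g=0 k=1 clk=1 a=1 d=1 f=1 j=1
t8.Δ2 e=1 b=0 h=0 g=1 k=0 clk=1 a=1 d=0 f=1 j=1
t8.Δ3 e=1 b=0 h=0 g=1 k=0 clk=1 a=1 d=0 f=0 j=0
t9.Δ0 e=1 b=0 h=0 g=1 k=0 clk=1 a=1 d=0 f=0 j=0
t9.Δ1 e=1 b=0 h=0 g=1 k=0 clk=0 a=1 d=0 f=0 j=0
t10.Δ0 e=1 b=0 h=0 g=1 k=0 clk=0 a=1 d=0 f=0 j=0
t10.Δ1 e=1 b=0 h=0 g=1 k=0 clk=1 a=1 d=0 f=0 j=0
t10.Δ2 e=1 b=0 h=0 g=1 k=1 clk=1 a=0 d=1 f=0 j=0
t10.Δ3 e=1 b=1 h=0 g=1 k=1 clk=1 a=0 d=1 f=1 j=0
t10.Δ4 e=1 b=1 h=0 g=1 k=1 clk=1 a=0 d=1 f=0 j=1
t10.Δ5 e=1 b=1 h=0 g=1 k=1 clk=1 a=0 d=1 f=0 j=0
t11.Δ0 e=1 b=1 h=0 g=1 k=1 clk=1 a=0 d=1 f=0 j=0
t11.Δ1 e=1 b=1 h=0 g=1 k=1 clk=0 a=0 d=1 f=0 j=0
t12.Δ0 e=1 b=1 h=0 g=1 k=1 clk=0 a=0 d=1 f=0 j=0
t12.Δ1 e=1 b=1 h=0 g=1 k=1 clk=1 a=0 d=1 f=0 j=0
t12.Δ2 e=1 b=1 h=0 g=0 k=1 clk=1 a=1 d=1 f=0 j=0
t12.Δ3 e=1 b=0 h=0 g=0 k=1 clk=1 a=1 d=1 f=0 j=0
t12.Δ4 e=1 b=0 h=0 g=0 k=1 clk=1 a=1 d=1 f=1 j=0
t12.Δ5 e=1 b=0 h=0 g=0 k=1 clk=1 a=1 d=1 f=1 j=1
t13.Δ0 e=1 b=0 h=0 g=0 k=1 clk=1 a=1 d=1 f=1 j=1
t13.Δ1 e=1 b=0 h=0 g=0 k=1 clk=0 a=1 d=1 f=1 j=1
t14.Δ0 e=1 b=0 h=0 g=0 k=1 clk=0 a=1 d=1 f=1 j=1
t14.Δ1 e=1 b=0 h=0 g=0 k=1 clk=1 a=1 d=1 f=1 j=1
t14.Δ2 e=1 b=0 h=0 g=1 k=0 clk=1 a=1 d=0 f=1 j=1
t14.Δ3 e=1 b=0 h=0 g=1 k=0 clk=1 a=1 d=0 f=0 j=0
t15.Δ0 e=1 b=0 h=0 g=1 k=0 clk=1 a=1 d=0 f=0 j=0
t15.Δ1 e=1 b=0 h=0 g=1 k=0 clk=0 a=1 d=0 f=0 j=0
t16.Δ0 e=1 b=0 h=0 g=1 k=0 clk=0 a=1 d=0 f=0 j=0
t16.Δ1 e=1 b=0 h=0 g=1 k=0 clk=1 a=1 d=0 f=0 j=0
t16.Δ2 e=1 b=0 h=0 g=1 k=1 clk=1 a=0 d=1 f=0 j=0
t16.Δ3 e=1 b=1 h=0 g=1 k=1 clk=1 a=0 d=1 f=1 j=0
t16.Δ4 e=1 b=1 h=0 g=1 k=1 clk=1 a=0 d=1 f=0 j=1
t16.Δ5 e=1 b=1 h=0 g=1 k=1 clk=1 a=0 d=1 f=0 j=0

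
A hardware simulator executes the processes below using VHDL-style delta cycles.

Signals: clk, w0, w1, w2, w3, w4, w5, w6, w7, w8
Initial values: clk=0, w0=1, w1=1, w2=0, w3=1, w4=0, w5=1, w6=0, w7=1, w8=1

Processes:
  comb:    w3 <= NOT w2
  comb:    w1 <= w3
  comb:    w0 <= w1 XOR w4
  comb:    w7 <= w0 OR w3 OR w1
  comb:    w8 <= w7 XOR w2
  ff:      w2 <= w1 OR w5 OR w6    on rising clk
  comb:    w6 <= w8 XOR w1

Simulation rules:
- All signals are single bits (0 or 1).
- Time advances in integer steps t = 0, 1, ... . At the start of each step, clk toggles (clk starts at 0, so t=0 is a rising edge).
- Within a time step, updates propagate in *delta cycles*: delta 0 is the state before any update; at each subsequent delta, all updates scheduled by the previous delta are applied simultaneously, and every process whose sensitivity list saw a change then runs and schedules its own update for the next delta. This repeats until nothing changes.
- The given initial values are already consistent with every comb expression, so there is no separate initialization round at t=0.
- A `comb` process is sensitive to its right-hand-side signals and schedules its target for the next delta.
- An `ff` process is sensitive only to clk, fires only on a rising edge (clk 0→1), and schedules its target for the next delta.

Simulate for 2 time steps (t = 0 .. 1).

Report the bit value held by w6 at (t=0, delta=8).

[bits: w5,clk,w2,w4,w3,w1,w8,w0,w6,w7]
t=0: Δ0=1000111101 Δ1=1100111101 Δ2=1110111101 Δ3=1110010101 Δ4=1110000111 Δ5=1110000001 Δ6=1110000000 Δ7=1110001000 Δ8=1110001010 | 8Δ
t=1: Δ0=1110001010 Δ1=1010001010 | 1Δ

1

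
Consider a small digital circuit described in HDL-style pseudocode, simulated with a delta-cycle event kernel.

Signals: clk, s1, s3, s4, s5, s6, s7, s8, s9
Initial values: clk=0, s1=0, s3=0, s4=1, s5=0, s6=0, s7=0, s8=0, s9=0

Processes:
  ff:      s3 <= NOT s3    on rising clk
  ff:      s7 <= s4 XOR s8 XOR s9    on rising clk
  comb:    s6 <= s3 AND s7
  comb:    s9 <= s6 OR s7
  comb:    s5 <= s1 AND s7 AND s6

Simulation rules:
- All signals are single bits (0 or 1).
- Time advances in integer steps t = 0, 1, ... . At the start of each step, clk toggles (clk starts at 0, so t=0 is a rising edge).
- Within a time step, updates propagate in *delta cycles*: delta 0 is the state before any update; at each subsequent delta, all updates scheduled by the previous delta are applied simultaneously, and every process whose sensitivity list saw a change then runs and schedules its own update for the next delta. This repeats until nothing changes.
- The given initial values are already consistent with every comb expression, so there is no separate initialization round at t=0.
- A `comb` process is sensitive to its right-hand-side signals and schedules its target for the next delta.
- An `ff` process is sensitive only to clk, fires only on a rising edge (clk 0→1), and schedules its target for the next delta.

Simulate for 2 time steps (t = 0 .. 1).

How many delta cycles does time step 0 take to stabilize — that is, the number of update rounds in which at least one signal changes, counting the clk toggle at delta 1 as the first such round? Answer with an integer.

3

t0.Δ0 s4=1 clk=0 s9=0 s7=0 s3=0 s6=0 s1=0 s8=0 s5=0
t0.Δ1 s4=1 clk=1 s9=0 s7=0 s3=0 s6=0 s1=0 s8=0 s5=0
t0.Δ2 s4=1 clk=1 s9=0 s7=1 s3=1 s6=0 s1=0 s8=0 s5=0
t0.Δ3 s4=1 clk=1 s9=1 s7=1 s3=1 s6=1 s1=0 s8=0 s5=0
t1.Δ0 s4=1 clk=1 s9=1 s7=1 s3=1 s6=1 s1=0 s8=0 s5=0
t1.Δ1 s4=1 clk=0 s9=1 s7=1 s3=1 s6=1 s1=0 s8=0 s5=0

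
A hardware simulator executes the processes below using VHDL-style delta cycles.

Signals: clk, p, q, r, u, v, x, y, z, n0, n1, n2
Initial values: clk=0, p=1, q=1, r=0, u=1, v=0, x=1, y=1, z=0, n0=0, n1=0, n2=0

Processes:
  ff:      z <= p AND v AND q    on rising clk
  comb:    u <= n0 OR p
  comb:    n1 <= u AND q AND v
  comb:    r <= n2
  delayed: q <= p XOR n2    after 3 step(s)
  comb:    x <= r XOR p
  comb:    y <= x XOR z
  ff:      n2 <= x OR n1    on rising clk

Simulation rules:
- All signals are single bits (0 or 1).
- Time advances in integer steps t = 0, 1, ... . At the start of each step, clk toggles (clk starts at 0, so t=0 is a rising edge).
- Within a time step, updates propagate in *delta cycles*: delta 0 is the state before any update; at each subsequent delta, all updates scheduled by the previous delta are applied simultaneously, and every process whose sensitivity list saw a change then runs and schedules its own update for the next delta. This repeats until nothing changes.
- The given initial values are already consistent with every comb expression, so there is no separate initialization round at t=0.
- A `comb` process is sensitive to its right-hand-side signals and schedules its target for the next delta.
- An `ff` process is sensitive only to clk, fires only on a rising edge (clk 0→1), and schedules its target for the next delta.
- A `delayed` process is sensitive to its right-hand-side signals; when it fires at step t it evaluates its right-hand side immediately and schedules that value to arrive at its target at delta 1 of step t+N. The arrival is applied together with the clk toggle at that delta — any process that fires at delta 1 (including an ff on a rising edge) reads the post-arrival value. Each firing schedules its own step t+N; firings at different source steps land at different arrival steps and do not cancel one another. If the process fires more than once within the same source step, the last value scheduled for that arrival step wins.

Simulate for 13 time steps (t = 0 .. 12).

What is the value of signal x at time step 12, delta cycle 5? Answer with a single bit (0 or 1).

t0.Δ0 p=1 v=0 q=1 y=1 clk=0 n1=0 n0=0 z=0 r=0 n2=0 x=1 u=1
t0.Δ1 p=1 v=0 q=1 y=1 clk=1 n1=0 n0=0 z=0 r=0 n2=0 x=1 u=1
t0.Δ2 p=1 v=0 q=1 y=1 clk=1 n1=0 n0=0 z=0 r=0 n2=1 x=1 u=1
t0.Δ3 p=1 v=0 q=1 y=1 clk=1 n1=0 n0=0 z=0 r=1 n2=1 x=1 u=1
t0.Δ4 p=1 v=0 q=1 y=1 clk=1 n1=0 n0=0 z=0 r=1 n2=1 x=0 u=1
t0.Δ5 p=1 v=0 q=1 y=0 clk=1 n1=0 n0=0 z=0 r=1 n2=1 x=0 u=1
t1.Δ0 p=1 v=0 q=1 y=0 clk=1 n1=0 n0=0 z=0 r=1 n2=1 x=0 u=1
t1.Δ1 p=1 v=0 q=1 y=0 clk=0 n1=0 n0=0 z=0 r=1 n2=1 x=0 u=1
t2.Δ0 p=1 v=0 q=1 y=0 clk=0 n1=0 n0=0 z=0 r=1 n2=1 x=0 u=1
t2.Δ1 p=1 v=0 q=1 y=0 clk=1 n1=0 n0=0 z=0 r=1 n2=1 x=0 u=1
t2.Δ2 p=1 v=0 q=1 y=0 clk=1 n1=0 n0=0 z=0 r=1 n2=0 x=0 u=1
t2.Δ3 p=1 v=0 q=1 y=0 clk=1 n1=0 n0=0 z=0 r=0 n2=0 x=0 u=1
t2.Δ4 p=1 v=0 q=1 y=0 clk=1 n1=0 n0=0 z=0 r=0 n2=0 x=1 u=1
t2.Δ5 p=1 v=0 q=1 y=1 clk=1 n1=0 n0=0 z=0 r=0 n2=0 x=1 u=1
t3.Δ0 p=1 v=0 q=1 y=1 clk=1 n1=0 n0=0 z=0 r=0 n2=0 x=1 u=1
t3.Δ1 p=1 v=0 q=0 y=1 clk=0 n1=0 n0=0 z=0 r=0 n2=0 x=1 u=1
t4.Δ0 p=1 v=0 q=0 y=1 clk=0 n1=0 n0=0 z=0 r=0 n2=0 x=1 u=1
t4.Δ1 p=1 v=0 q=0 y=1 clk=1 n1=0 n0=0 z=0 r=0 n2=0 x=1 u=1
t4.Δ2 p=1 v=0 q=0 y=1 clk=1 n1=0 n0=0 z=0 r=0 n2=1 x=1 u=1
t4.Δ3 p=1 v=0 q=0 y=1 clk=1 n1=0 n0=0 z=0 r=1 n2=1 x=1 u=1
t4.Δ4 p=1 v=0 q=0 y=1 clk=1 n1=0 n0=0 z=0 r=1 n2=1 x=0 u=1
t4.Δ5 p=1 v=0 q=0 y=0 clk=1 n1=0 n0=0 z=0 r=1 n2=1 x=0 u=1
t5.Δ0 p=1 v=0 q=0 y=0 clk=1 n1=0 n0=0 z=0 r=1 n2=1 x=0 u=1
t5.Δ1 p=1 v=0 q=1 y=0 clk=0 n1=0 n0=0 z=0 r=1 n2=1 x=0 u=1
t6.Δ0 p=1 v=0 q=1 y=0 clk=0 n1=0 n0=0 z=0 r=1 n2=1 x=0 u=1
t6.Δ1 p=1 v=0 q=1 y=0 clk=1 n1=0 n0=0 z=0 r=1 n2=1 x=0 u=1
t6.Δ2 p=1 v=0 q=1 y=0 clk=1 n1=0 n0=0 z=0 r=1 n2=0 x=0 u=1
t6.Δ3 p=1 v=0 q=1 y=0 clk=1 n1=0 n0=0 z=0 r=0 n2=0 x=0 u=1
t6.Δ4 p=1 v=0 q=1 y=0 clk=1 n1=0 n0=0 z=0 r=0 n2=0 x=1 u=1
t6.Δ5 p=1 v=0 q=1 y=1 clk=1 n1=0 n0=0 z=0 r=0 n2=0 x=1 u=1
t7.Δ0 p=1 v=0 q=1 y=1 clk=1 n1=0 n0=0 z=0 r=0 n2=0 x=1 u=1
t7.Δ1 p=1 v=0 q=0 y=1 clk=0 n1=0 n0=0 z=0 r=0 n2=0 x=1 u=1
t8.Δ0 p=1 v=0 q=0 y=1 clk=0 n1=0 n0=0 z=0 r=0 n2=0 x=1 u=1
t8.Δ1 p=1 v=0 q=0 y=1 clk=1 n1=0 n0=0 z=0 r=0 n2=0 x=1 u=1
t8.Δ2 p=1 v=0 q=0 y=1 clk=1 n1=0 n0=0 z=0 r=0 n2=1 x=1 u=1
t8.Δ3 p=1 v=0 q=0 y=1 clk=1 n1=0 n0=0 z=0 r=1 n2=1 x=1 u=1
t8.Δ4 p=1 v=0 q=0 y=1 clk=1 n1=0 n0=0 z=0 r=1 n2=1 x=0 u=1
t8.Δ5 p=1 v=0 q=0 y=0 clk=1 n1=0 n0=0 z=0 r=1 n2=1 x=0 u=1
t9.Δ0 p=1 v=0 q=0 y=0 clk=1 n1=0 n0=0 z=0 r=1 n2=1 x=0 u=1
t9.Δ1 p=1 v=0 q=1 y=0 clk=0 n1=0 n0=0 z=0 r=1 n2=1 x=0 u=1
t10.Δ0 p=1 v=0 q=1 y=0 clk=0 n1=0 n0=0 z=0 r=1 n2=1 x=0 u=1
t10.Δ1 p=1 v=0 q=1 y=0 clk=1 n1=0 n0=0 z=0 r=1 n2=1 x=0 u=1
t10.Δ2 p=1 v=0 q=1 y=0 clk=1 n1=0 n0=0 z=0 r=1 n2=0 x=0 u=1
t10.Δ3 p=1 v=0 q=1 y=0 clk=1 n1=0 n0=0 z=0 r=0 n2=0 x=0 u=1
t10.Δ4 p=1 v=0 q=1 y=0 clk=1 n1=0 n0=0 z=0 r=0 n2=0 x=1 u=1
t10.Δ5 p=1 v=0 q=1 y=1 clk=1 n1=0 n0=0 z=0 r=0 n2=0 x=1 u=1
t11.Δ0 p=1 v=0 q=1 y=1 clk=1 n1=0 n0=0 z=0 r=0 n2=0 x=1 u=1
t11.Δ1 p=1 v=0 q=0 y=1 clk=0 n1=0 n0=0 z=0 r=0 n2=0 x=1 u=1
t12.Δ0 p=1 v=0 q=0 y=1 clk=0 n1=0 n0=0 z=0 r=0 n2=0 x=1 u=1
t12.Δ1 p=1 v=0 q=0 y=1 clk=1 n1=0 n0=0 z=0 r=0 n2=0 x=1 u=1
t12.Δ2 p=1 v=0 q=0 y=1 clk=1 n1=0 n0=0 z=0 r=0 n2=1 x=1 u=1
t12.Δ3 p=1 v=0 q=0 y=1 clk=1 n1=0 n0=0 z=0 r=1 n2=1 x=1 u=1
t12.Δ4 p=1 v=0 q=0 y=1 clk=1 n1=0 n0=0 z=0 r=1 n2=1 x=0 u=1
t12.Δ5 p=1 v=0 q=0 y=0 clk=1 n1=0 n0=0 z=0 r=1 n2=1 x=0 u=1

0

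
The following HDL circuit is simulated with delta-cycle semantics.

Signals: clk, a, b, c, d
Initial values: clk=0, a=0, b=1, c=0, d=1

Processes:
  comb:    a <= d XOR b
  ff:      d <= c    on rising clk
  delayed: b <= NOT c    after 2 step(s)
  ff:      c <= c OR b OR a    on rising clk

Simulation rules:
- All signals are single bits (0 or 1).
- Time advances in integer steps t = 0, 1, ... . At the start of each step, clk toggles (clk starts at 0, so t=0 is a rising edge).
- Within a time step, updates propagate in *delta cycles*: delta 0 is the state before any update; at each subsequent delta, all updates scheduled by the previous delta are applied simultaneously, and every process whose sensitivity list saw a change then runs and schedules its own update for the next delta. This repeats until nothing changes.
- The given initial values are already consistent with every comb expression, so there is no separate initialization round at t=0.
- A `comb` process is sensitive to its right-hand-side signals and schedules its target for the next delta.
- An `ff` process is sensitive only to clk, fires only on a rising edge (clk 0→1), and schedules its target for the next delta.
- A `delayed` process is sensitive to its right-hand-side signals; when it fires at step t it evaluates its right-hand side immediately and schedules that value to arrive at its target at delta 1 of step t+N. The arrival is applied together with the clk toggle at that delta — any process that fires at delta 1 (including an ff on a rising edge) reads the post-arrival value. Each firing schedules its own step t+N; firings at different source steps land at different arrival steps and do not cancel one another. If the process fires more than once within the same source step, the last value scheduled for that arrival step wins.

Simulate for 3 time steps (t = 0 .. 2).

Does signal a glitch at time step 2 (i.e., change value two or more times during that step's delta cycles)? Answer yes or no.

yes

t0.Δ0 b=1 d=1 clk=0 a=0 c=0
t0.Δ1 b=1 d=1 clk=1 a=0 c=0
t0.Δ2 b=1 d=0 clk=1 a=0 c=1
t0.Δ3 b=1 d=0 clk=1 a=1 c=1
t1.Δ0 b=1 d=0 clk=1 a=1 c=1
t1.Δ1 b=1 d=0 clk=0 a=1 c=1
t2.Δ0 b=1 d=0 clk=0 a=1 c=1
t2.Δ1 b=0 d=0 clk=1 a=1 c=1
t2.Δ2 b=0 d=1 clk=1 a=0 c=1
t2.Δ3 b=0 d=1 clk=1 a=1 c=1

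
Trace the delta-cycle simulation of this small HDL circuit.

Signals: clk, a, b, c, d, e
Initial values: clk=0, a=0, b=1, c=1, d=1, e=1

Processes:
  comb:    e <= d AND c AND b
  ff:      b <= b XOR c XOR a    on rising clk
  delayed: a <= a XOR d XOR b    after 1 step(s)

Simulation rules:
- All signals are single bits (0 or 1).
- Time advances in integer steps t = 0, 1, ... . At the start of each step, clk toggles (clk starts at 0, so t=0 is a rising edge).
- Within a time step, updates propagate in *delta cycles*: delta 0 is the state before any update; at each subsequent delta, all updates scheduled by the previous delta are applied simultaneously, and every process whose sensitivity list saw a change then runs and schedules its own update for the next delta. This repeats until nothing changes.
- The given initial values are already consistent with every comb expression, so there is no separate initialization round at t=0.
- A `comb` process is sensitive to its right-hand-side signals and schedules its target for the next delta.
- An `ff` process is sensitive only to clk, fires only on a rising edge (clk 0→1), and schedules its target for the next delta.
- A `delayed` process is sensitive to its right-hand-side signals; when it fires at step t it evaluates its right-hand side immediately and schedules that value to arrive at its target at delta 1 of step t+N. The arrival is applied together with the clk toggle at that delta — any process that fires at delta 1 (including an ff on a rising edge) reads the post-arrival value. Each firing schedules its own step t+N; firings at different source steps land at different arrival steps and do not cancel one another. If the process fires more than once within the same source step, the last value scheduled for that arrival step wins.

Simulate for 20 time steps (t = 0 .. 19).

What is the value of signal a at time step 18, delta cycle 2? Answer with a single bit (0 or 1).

t=0 Δ0: e=1 c=1 a=0 d=1 b=1 clk=0
  Δ1: clk:0→1
  Δ2: b:1→0
  Δ3: e:1→0
  (3Δ to stable)
t=1 Δ0: e=0 c=1 a=0 d=1 b=0 clk=1
  Δ1: a:0→1, clk:1→0
  (1Δ to stable)
t=2 Δ0: e=0 c=1 a=1 d=1 b=0 clk=0
  Δ1: a:1→0, clk:0→1
  Δ2: b:0→1
  Δ3: e:0→1
  (3Δ to stable)
t=3 Δ0: e=1 c=1 a=0 d=1 b=1 clk=1
  Δ1: clk:1→0
  (1Δ to stable)
t=4 Δ0: e=1 c=1 a=0 d=1 b=1 clk=0
  Δ1: clk:0→1
  Δ2: b:1→0
  Δ3: e:1→0
  (3Δ to stable)
t=5 Δ0: e=0 c=1 a=0 d=1 b=0 clk=1
  Δ1: a:0→1, clk:1→0
  (1Δ to stable)
t=6 Δ0: e=0 c=1 a=1 d=1 b=0 clk=0
  Δ1: a:1→0, clk:0→1
  Δ2: b:0→1
  Δ3: e:0→1
  (3Δ to stable)
t=7 Δ0: e=1 c=1 a=0 d=1 b=1 clk=1
  Δ1: clk:1→0
  (1Δ to stable)
t=8 Δ0: e=1 c=1 a=0 d=1 b=1 clk=0
  Δ1: clk:0→1
  Δ2: b:1→0
  Δ3: e:1→0
  (3Δ to stable)
t=9 Δ0: e=0 c=1 a=0 d=1 b=0 clk=1
  Δ1: a:0→1, clk:1→0
  (1Δ to stable)
t=10 Δ0: e=0 c=1 a=1 d=1 b=0 clk=0
  Δ1: a:1→0, clk:0→1
  Δ2: b:0→1
  Δ3: e:0→1
  (3Δ to stable)
t=11 Δ0: e=1 c=1 a=0 d=1 b=1 clk=1
  Δ1: clk:1→0
  (1Δ to stable)
t=12 Δ0: e=1 c=1 a=0 d=1 b=1 clk=0
  Δ1: clk:0→1
  Δ2: b:1→0
  Δ3: e:1→0
  (3Δ to stable)
t=13 Δ0: e=0 c=1 a=0 d=1 b=0 clk=1
  Δ1: a:0→1, clk:1→0
  (1Δ to stable)
t=14 Δ0: e=0 c=1 a=1 d=1 b=0 clk=0
  Δ1: a:1→0, clk:0→1
  Δ2: b:0→1
  Δ3: e:0→1
  (3Δ to stable)
t=15 Δ0: e=1 c=1 a=0 d=1 b=1 clk=1
  Δ1: clk:1→0
  (1Δ to stable)
t=16 Δ0: e=1 c=1 a=0 d=1 b=1 clk=0
  Δ1: clk:0→1
  Δ2: b:1→0
  Δ3: e:1→0
  (3Δ to stable)
t=17 Δ0: e=0 c=1 a=0 d=1 b=0 clk=1
  Δ1: a:0→1, clk:1→0
  (1Δ to stable)
t=18 Δ0: e=0 c=1 a=1 d=1 b=0 clk=0
  Δ1: a:1→0, clk:0→1
  Δ2: b:0→1
  Δ3: e:0→1
  (3Δ to stable)
t=19 Δ0: e=1 c=1 a=0 d=1 b=1 clk=1
  Δ1: clk:1→0
  (1Δ to stable)

0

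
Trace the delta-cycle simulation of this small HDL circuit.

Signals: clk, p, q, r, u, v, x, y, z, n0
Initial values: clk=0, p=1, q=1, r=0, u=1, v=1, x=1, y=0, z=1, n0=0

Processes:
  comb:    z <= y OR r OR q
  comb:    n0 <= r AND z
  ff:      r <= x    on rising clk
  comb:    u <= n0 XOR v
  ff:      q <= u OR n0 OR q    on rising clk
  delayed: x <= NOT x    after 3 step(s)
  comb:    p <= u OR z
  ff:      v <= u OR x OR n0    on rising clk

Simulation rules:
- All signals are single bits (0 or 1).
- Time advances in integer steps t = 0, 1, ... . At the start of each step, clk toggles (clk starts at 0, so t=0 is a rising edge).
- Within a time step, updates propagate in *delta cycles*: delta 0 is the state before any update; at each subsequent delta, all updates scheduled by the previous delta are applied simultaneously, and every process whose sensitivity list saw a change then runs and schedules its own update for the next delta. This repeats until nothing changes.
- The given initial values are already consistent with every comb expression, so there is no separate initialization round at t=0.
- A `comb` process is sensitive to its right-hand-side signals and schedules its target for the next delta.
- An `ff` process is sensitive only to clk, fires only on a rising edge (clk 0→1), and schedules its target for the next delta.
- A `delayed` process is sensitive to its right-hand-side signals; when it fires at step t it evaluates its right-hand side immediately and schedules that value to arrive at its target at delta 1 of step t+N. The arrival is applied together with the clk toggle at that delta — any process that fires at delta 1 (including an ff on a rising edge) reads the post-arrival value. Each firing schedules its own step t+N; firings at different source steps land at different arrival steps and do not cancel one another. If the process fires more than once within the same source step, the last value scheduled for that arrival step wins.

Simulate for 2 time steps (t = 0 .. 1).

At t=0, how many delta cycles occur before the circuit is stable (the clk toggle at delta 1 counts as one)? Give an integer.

[bits: clk,p,v,y,u,n0,r,x,z,q]
t=0: Δ0=0110100111 Δ1=1110100111 Δ2=1110101111 Δ3=1110111111 Δ4=1110011111 | 4Δ
t=1: Δ0=1110011111 Δ1=0110011111 | 1Δ

4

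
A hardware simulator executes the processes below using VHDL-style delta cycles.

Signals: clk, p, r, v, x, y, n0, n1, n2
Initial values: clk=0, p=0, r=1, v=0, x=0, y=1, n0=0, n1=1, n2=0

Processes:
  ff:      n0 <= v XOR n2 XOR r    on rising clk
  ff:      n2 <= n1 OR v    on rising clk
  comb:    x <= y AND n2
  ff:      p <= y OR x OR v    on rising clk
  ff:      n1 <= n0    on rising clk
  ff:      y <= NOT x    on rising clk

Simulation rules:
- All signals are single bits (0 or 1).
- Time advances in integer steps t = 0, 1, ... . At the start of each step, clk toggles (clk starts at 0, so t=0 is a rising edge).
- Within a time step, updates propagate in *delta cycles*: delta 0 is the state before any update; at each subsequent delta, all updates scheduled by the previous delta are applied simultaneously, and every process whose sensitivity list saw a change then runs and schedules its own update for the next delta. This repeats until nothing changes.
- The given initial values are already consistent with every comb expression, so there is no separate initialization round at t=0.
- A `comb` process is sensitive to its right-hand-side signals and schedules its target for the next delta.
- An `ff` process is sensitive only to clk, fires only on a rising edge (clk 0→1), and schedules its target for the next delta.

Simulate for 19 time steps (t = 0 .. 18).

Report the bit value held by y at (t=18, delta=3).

0

t0.Δ0 x=0 r=1 y=1 clk=0 p=0 n0=0 n1=1 n2=0 v=0
t0.Δ1 x=0 r=1 y=1 clk=1 p=0 n0=0 n1=1 n2=0 v=0
t0.Δ2 x=0 r=1 y=1 clk=1 p=1 n0=1 n1=0 n2=1 v=0
t0.Δ3 x=1 r=1 y=1 clk=1 p=1 n0=1 n1=0 n2=1 v=0
t1.Δ0 x=1 r=1 y=1 clk=1 p=1 n0=1 n1=0 n2=1 v=0
t1.Δ1 x=1 r=1 y=1 clk=0 p=1 n0=1 n1=0 n2=1 v=0
t2.Δ0 x=1 r=1 y=1 clk=0 p=1 n0=1 n1=0 n2=1 v=0
t2.Δ1 x=1 r=1 y=1 clk=1 p=1 n0=1 n1=0 n2=1 v=0
t2.Δ2 x=1 r=1 y=0 clk=1 p=1 n0=0 n1=1 n2=0 v=0
t2.Δ3 x=0 r=1 y=0 clk=1 p=1 n0=0 n1=1 n2=0 v=0
t3.Δ0 x=0 r=1 y=0 clk=1 p=1 n0=0 n1=1 n2=0 v=0
t3.Δ1 x=0 r=1 y=0 clk=0 p=1 n0=0 n1=1 n2=0 v=0
t4.Δ0 x=0 r=1 y=0 clk=0 p=1 n0=0 n1=1 n2=0 v=0
t4.Δ1 x=0 r=1 y=0 clk=1 p=1 n0=0 n1=1 n2=0 v=0
t4.Δ2 x=0 r=1 y=1 clk=1 p=0 n0=1 n1=0 n2=1 v=0
t4.Δ3 x=1 r=1 y=1 clk=1 p=0 n0=1 n1=0 n2=1 v=0
t5.Δ0 x=1 r=1 y=1 clk=1 p=0 n0=1 n1=0 n2=1 v=0
t5.Δ1 x=1 r=1 y=1 clk=0 p=0 n0=1 n1=0 n2=1 v=0
t6.Δ0 x=1 r=1 y=1 clk=0 p=0 n0=1 n1=0 n2=1 v=0
t6.Δ1 x=1 r=1 y=1 clk=1 p=0 n0=1 n1=0 n2=1 v=0
t6.Δ2 x=1 r=1 y=0 clk=1 p=1 n0=0 n1=1 n2=0 v=0
t6.Δ3 x=0 r=1 y=0 clk=1 p=1 n0=0 n1=1 n2=0 v=0
t7.Δ0 x=0 r=1 y=0 clk=1 p=1 n0=0 n1=1 n2=0 v=0
t7.Δ1 x=0 r=1 y=0 clk=0 p=1 n0=0 n1=1 n2=0 v=0
t8.Δ0 x=0 r=1 y=0 clk=0 p=1 n0=0 n1=1 n2=0 v=0
t8.Δ1 x=0 r=1 y=0 clk=1 p=1 n0=0 n1=1 n2=0 v=0
t8.Δ2 x=0 r=1 y=1 clk=1 p=0 n0=1 n1=0 n2=1 v=0
t8.Δ3 x=1 r=1 y=1 clk=1 p=0 n0=1 n1=0 n2=1 v=0
t9.Δ0 x=1 r=1 y=1 clk=1 p=0 n0=1 n1=0 n2=1 v=0
t9.Δ1 x=1 r=1 y=1 clk=0 p=0 n0=1 n1=0 n2=1 v=0
t10.Δ0 x=1 r=1 y=1 clk=0 p=0 n0=1 n1=0 n2=1 v=0
t10.Δ1 x=1 r=1 y=1 clk=1 p=0 n0=1 n1=0 n2=1 v=0
t10.Δ2 x=1 r=1 y=0 clk=1 p=1 n0=0 n1=1 n2=0 v=0
t10.Δ3 x=0 r=1 y=0 clk=1 p=1 n0=0 n1=1 n2=0 v=0
t11.Δ0 x=0 r=1 y=0 clk=1 p=1 n0=0 n1=1 n2=0 v=0
t11.Δ1 x=0 r=1 y=0 clk=0 p=1 n0=0 n1=1 n2=0 v=0
t12.Δ0 x=0 r=1 y=0 clk=0 p=1 n0=0 n1=1 n2=0 v=0
t12.Δ1 x=0 r=1 y=0 clk=1 p=1 n0=0 n1=1 n2=0 v=0
t12.Δ2 x=0 r=1 y=1 clk=1 p=0 n0=1 n1=0 n2=1 v=0
t12.Δ3 x=1 r=1 y=1 clk=1 p=0 n0=1 n1=0 n2=1 v=0
t13.Δ0 x=1 r=1 y=1 clk=1 p=0 n0=1 n1=0 n2=1 v=0
t13.Δ1 x=1 r=1 y=1 clk=0 p=0 n0=1 n1=0 n2=1 v=0
t14.Δ0 x=1 r=1 y=1 clk=0 p=0 n0=1 n1=0 n2=1 v=0
t14.Δ1 x=1 r=1 y=1 clk=1 p=0 n0=1 n1=0 n2=1 v=0
t14.Δ2 x=1 r=1 y=0 clk=1 p=1 n0=0 n1=1 n2=0 v=0
t14.Δ3 x=0 r=1 y=0 clk=1 p=1 n0=0 n1=1 n2=0 v=0
t15.Δ0 x=0 r=1 y=0 clk=1 p=1 n0=0 n1=1 n2=0 v=0
t15.Δ1 x=0 r=1 y=0 clk=0 p=1 n0=0 n1=1 n2=0 v=0
t16.Δ0 x=0 r=1 y=0 clk=0 p=1 n0=0 n1=1 n2=0 v=0
t16.Δ1 x=0 r=1 y=0 clk=1 p=1 n0=0 n1=1 n2=0 v=0
t16.Δ2 x=0 r=1 y=1 clk=1 p=0 n0=1 n1=0 n2=1 v=0
t16.Δ3 x=1 r=1 y=1 clk=1 p=0 n0=1 n1=0 n2=1 v=0
t17.Δ0 x=1 r=1 y=1 clk=1 p=0 n0=1 n1=0 n2=1 v=0
t17.Δ1 x=1 r=1 y=1 clk=0 p=0 n0=1 n1=0 n2=1 v=0
t18.Δ0 x=1 r=1 y=1 clk=0 p=0 n0=1 n1=0 n2=1 v=0
t18.Δ1 x=1 r=1 y=1 clk=1 p=0 n0=1 n1=0 n2=1 v=0
t18.Δ2 x=1 r=1 y=0 clk=1 p=1 n0=0 n1=1 n2=0 v=0
t18.Δ3 x=0 r=1 y=0 clk=1 p=1 n0=0 n1=1 n2=0 v=0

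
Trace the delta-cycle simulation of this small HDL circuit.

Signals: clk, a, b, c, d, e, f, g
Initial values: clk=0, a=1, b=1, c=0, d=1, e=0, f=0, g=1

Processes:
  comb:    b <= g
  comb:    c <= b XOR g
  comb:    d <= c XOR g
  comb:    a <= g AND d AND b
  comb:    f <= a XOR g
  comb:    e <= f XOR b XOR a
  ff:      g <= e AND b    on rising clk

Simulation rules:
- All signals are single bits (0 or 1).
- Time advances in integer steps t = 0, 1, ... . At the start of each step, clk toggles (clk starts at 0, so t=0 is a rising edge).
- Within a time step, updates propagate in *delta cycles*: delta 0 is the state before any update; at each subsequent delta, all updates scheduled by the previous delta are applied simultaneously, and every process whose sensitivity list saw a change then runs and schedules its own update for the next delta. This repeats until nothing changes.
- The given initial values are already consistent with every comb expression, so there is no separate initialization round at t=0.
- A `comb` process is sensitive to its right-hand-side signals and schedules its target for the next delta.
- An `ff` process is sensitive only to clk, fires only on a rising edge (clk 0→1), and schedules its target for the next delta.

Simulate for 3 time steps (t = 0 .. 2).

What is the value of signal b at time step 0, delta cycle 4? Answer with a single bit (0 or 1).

t=0 Δ0: e=0 c=0 b=1 a=1 d=1 f=0 g=1 clk=0
  Δ1: clk:0→1
  Δ2: g:1→0
  Δ3: c:0→1, b:1→0, a:1→0, d:1→0, f:0→1
  Δ4: e:0→1, c:1→0, d:0→1, f:1→0
  Δ5: e:1→0, d:1→0
  (5Δ to stable)
t=1 Δ0: e=0 c=0 b=0 a=0 d=0 f=0 g=0 clk=1
  Δ1: clk:1→0
  (1Δ to stable)
t=2 Δ0: e=0 c=0 b=0 a=0 d=0 f=0 g=0 clk=0
  Δ1: clk:0→1
  (1Δ to stable)

0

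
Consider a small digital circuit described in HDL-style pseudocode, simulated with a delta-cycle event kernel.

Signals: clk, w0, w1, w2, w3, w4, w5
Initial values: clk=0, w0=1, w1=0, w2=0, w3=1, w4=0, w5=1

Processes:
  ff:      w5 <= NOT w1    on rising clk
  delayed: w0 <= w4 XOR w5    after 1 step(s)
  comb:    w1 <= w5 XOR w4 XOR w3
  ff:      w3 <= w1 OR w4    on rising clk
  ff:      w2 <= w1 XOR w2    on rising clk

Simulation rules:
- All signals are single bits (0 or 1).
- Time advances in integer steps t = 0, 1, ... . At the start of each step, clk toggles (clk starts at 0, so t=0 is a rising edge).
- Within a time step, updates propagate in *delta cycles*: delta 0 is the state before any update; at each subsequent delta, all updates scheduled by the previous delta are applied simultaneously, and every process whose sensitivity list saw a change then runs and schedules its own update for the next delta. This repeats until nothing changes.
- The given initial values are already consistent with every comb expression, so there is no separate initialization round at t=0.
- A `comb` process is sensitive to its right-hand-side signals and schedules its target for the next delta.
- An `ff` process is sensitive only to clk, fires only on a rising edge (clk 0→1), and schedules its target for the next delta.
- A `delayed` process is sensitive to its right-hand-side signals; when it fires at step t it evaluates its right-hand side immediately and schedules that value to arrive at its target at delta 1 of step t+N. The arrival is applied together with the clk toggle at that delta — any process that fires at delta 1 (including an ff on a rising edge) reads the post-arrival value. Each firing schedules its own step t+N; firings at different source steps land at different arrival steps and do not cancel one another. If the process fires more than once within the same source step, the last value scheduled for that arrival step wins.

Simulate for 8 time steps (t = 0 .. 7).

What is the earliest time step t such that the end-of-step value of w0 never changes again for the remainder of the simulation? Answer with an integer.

3

[bits: clk,w0,w4,w5,w1,w2,w3]
t=0: Δ0=0101001 Δ1=1101001 Δ2=1101000 Δ3=1101100 | 3Δ
t=1: Δ0=1101100 Δ1=0101100 | 1Δ
t=2: Δ0=0101100 Δ1=1101100 Δ2=1100111 | 2Δ
t=3: Δ0=1100111 Δ1=0000111 | 1Δ
t=4: Δ0=0000111 Δ1=1000111 Δ2=1000101 | 2Δ
t=5: Δ0=1000101 Δ1=0000101 | 1Δ
t=6: Δ0=0000101 Δ1=1000101 Δ2=1000111 | 2Δ
t=7: Δ0=1000111 Δ1=0000111 | 1Δ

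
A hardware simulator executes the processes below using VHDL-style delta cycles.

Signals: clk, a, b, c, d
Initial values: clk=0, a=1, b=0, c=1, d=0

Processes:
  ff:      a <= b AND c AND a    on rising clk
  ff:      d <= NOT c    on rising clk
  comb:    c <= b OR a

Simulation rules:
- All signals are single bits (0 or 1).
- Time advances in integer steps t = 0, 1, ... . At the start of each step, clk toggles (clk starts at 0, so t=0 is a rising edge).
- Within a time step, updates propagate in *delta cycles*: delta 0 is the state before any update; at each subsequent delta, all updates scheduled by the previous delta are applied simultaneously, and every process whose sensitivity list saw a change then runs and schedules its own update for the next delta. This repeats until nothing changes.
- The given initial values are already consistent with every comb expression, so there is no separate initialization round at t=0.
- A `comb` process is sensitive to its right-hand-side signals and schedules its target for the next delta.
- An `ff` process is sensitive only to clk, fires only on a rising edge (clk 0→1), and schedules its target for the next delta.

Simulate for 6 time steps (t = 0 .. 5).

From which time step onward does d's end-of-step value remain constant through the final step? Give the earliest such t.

t0.Δ0 b=0 a=1 clk=0 d=0 c=1
t0.Δ1 b=0 a=1 clk=1 d=0 c=1
t0.Δ2 b=0 a=0 clk=1 d=0 c=1
t0.Δ3 b=0 a=0 clk=1 d=0 c=0
t1.Δ0 b=0 a=0 clk=1 d=0 c=0
t1.Δ1 b=0 a=0 clk=0 d=0 c=0
t2.Δ0 b=0 a=0 clk=0 d=0 c=0
t2.Δ1 b=0 a=0 clk=1 d=0 c=0
t2.Δ2 b=0 a=0 clk=1 d=1 c=0
t3.Δ0 b=0 a=0 clk=1 d=1 c=0
t3.Δ1 b=0 a=0 clk=0 d=1 c=0
t4.Δ0 b=0 a=0 clk=0 d=1 c=0
t4.Δ1 b=0 a=0 clk=1 d=1 c=0
t5.Δ0 b=0 a=0 clk=1 d=1 c=0
t5.Δ1 b=0 a=0 clk=0 d=1 c=0

2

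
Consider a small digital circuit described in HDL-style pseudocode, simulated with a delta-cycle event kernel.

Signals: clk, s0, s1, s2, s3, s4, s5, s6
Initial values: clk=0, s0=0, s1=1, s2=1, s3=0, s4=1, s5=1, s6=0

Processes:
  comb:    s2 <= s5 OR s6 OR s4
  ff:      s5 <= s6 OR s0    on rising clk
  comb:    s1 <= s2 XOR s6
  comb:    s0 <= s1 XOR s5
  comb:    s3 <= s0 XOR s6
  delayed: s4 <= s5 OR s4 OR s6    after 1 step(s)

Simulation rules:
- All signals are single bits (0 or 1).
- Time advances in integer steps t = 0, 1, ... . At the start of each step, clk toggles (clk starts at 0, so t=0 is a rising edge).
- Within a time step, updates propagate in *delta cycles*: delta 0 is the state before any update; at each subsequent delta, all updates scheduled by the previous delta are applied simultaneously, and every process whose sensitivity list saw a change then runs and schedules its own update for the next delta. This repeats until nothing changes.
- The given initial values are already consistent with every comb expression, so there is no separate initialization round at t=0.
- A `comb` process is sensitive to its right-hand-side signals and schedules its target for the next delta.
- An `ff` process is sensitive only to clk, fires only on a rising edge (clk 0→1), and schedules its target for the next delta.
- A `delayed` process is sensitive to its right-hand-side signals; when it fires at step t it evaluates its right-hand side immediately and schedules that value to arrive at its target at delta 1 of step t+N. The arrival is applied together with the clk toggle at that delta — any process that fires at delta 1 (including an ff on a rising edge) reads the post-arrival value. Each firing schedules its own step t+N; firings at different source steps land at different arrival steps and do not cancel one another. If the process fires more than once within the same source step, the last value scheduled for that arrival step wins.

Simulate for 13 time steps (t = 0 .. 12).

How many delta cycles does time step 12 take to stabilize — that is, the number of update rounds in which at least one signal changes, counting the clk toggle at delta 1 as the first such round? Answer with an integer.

4

[bits: s3,s5,s6,s0,s2,s1,s4,clk]
t=0: Δ0=01001110 Δ1=01001111 Δ2=00001111 Δ3=00011111 Δ4=10011111 | 4Δ
t=1: Δ0=10011111 Δ1=10011110 | 1Δ
t=2: Δ0=10011110 Δ1=10011111 Δ2=11011111 Δ3=11001111 Δ4=01001111 | 4Δ
t=3: Δ0=01001111 Δ1=01001110 | 1Δ
t=4: Δ0=01001110 Δ1=01001111 Δ2=00001111 Δ3=00011111 Δ4=10011111 | 4Δ
t=5: Δ0=10011111 Δ1=10011110 | 1Δ
t=6: Δ0=10011110 Δ1=10011111 Δ2=11011111 Δ3=11001111 Δ4=01001111 | 4Δ
t=7: Δ0=01001111 Δ1=01001110 | 1Δ
t=8: Δ0=01001110 Δ1=01001111 Δ2=00001111 Δ3=00011111 Δ4=10011111 | 4Δ
t=9: Δ0=10011111 Δ1=10011110 | 1Δ
t=10: Δ0=10011110 Δ1=10011111 Δ2=11011111 Δ3=11001111 Δ4=01001111 | 4Δ
t=11: Δ0=01001111 Δ1=01001110 | 1Δ
t=12: Δ0=01001110 Δ1=01001111 Δ2=00001111 Δ3=00011111 Δ4=10011111 | 4Δ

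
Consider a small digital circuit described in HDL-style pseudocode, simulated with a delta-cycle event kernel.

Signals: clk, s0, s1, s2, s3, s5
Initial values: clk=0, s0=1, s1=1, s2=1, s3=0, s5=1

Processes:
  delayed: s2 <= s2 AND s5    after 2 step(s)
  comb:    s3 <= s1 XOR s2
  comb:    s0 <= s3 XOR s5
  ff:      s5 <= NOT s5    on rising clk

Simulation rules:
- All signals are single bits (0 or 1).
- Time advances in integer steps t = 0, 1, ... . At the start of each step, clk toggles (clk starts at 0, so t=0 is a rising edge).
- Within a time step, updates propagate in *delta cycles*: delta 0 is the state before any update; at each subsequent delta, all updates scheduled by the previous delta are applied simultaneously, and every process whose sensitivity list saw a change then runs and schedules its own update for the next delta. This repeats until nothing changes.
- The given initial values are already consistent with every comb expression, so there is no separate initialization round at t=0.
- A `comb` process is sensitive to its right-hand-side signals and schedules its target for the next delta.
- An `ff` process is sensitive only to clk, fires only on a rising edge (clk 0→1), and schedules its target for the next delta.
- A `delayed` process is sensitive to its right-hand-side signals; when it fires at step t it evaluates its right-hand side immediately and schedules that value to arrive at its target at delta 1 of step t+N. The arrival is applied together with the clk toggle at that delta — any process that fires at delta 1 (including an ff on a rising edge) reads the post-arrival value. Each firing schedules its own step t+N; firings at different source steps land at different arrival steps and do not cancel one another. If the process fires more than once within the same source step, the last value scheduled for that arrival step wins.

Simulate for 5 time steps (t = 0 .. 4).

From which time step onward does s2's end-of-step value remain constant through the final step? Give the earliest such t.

t=0 Δ0: s2=1 s3=0 s5=1 clk=0 s0=1 s1=1
  Δ1: clk:0→1
  Δ2: s5:1→0
  Δ3: s0:1→0
  (3Δ to stable)
t=1 Δ0: s2=1 s3=0 s5=0 clk=1 s0=0 s1=1
  Δ1: clk:1→0
  (1Δ to stable)
t=2 Δ0: s2=1 s3=0 s5=0 clk=0 s0=0 s1=1
  Δ1: s2:1→0, clk:0→1
  Δ2: s3:0→1, s5:0→1
  (2Δ to stable)
t=3 Δ0: s2=0 s3=1 s5=1 clk=1 s0=0 s1=1
  Δ1: clk:1→0
  (1Δ to stable)
t=4 Δ0: s2=0 s3=1 s5=1 clk=0 s0=0 s1=1
  Δ1: clk:0→1
  Δ2: s5:1→0
  Δ3: s0:0→1
  (3Δ to stable)

2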